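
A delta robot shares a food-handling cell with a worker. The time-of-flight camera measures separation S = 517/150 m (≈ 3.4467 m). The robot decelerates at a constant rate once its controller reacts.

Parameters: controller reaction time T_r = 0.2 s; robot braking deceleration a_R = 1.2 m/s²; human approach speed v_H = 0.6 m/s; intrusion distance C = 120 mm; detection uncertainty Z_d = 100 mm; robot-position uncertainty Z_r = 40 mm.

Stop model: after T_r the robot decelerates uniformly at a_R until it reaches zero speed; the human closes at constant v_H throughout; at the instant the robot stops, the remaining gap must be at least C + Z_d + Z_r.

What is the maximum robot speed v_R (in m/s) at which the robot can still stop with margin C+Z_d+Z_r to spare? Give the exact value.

quadratic (5/12)·v² + (7/10)·v + (-46/15) = 0
  disc = (7/10)² − 4·(5/12)·(-46/15) = 5041/900 ; √disc = 71/30
  v_R = (−(7/10) + 71/30) / (2·(5/12)) = 2 m/s
check:
stop time T_s = 2/(6/5) = 1.6667 s
robot in T_r: 2.0000·0.2000 = 0.4000 m
braking distance = 2.0000²/(2·1.2000) = 1.6667 m
human over T_r+T_s: 0.6000·(0.2000+1.6667) = 1.1200 m
C+Z_d+Z_r = 0.1200+0.1000+0.0400 = 0.2600 m
sum ≈ 0.4000+1.6667+1.1200+0.2600 ≈ 3.4467 m = S ✓

v_R_max = 2 m/s = 2.0000 m/s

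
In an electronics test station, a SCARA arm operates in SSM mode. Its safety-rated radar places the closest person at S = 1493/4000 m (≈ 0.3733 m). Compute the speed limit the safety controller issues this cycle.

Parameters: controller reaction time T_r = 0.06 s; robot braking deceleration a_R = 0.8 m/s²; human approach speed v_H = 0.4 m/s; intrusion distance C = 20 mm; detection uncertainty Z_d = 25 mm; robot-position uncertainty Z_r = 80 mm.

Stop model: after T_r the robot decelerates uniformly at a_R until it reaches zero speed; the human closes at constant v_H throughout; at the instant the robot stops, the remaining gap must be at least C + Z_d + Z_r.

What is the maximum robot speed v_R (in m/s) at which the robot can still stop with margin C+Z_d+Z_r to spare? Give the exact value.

at the boundary: (5/8)·v² + (14/25)·v + (-897/4000) = 0
  disc = (14/25)² − 4·(5/8)·(-897/4000) = 34969/40000 ; √disc = 187/200
  v_R = (−(14/25) + 187/200) / (2·(5/8)) = 3/10 m/s
check:
stop time T_s = (3/10)/(4/5) = 0.3750 s
robot covers v_R·T_r = 0.3000·0.0600 = 0.0180 m before braking
robot covers 0.3000·0.3750 − ½·0.8000·0.3750² = 0.0563 m while stopping
person approaches 0.4000·(0.0600+0.3750) = 0.1740 m
margins: 0.0200+0.0250+0.0800 = 0.1250 m
sum ≈ 0.0180+0.0563+0.1740+0.1250 ≈ 0.3733 m = S ✓

v_R_max = 3/10 m/s = 0.3000 m/s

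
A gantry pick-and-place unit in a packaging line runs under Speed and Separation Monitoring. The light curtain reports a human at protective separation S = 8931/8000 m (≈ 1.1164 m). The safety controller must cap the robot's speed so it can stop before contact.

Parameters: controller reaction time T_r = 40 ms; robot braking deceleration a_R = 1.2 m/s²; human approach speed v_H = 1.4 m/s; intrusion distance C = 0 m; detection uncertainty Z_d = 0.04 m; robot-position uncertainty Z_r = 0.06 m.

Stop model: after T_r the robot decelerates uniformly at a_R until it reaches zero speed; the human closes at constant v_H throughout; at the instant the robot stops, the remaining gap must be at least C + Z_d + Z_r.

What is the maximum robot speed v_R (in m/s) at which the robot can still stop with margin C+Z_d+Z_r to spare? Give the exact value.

collect terms ⇒ (5/12)·v_R² + (181/150)·v_R + (-7683/8000) = 0
  disc = (181/150)² − 4·(5/12)·(-7683/8000) = 1100401/360000 ; √disc = 1049/600
  v_R = (−(181/150) + 1049/600) / (2·(5/12)) = 13/20 m/s
check:
stop time T_s = (13/20)/(6/5) = 0.5417 s
robot in T_r: 0.6500·0.0400 = 0.0260 m
robot under decel: 0.6500²/(2·1.2000) = 0.1760 m
human over T_r+T_s: 1.4000·(0.0400+0.5417) = 0.8143 m
residual clearance needed = 0.0000+0.0400+0.0600 = 0.1000 m
sum ≈ 0.0260+0.1760+0.8143+0.1000 ≈ 1.1164 m = S ✓

v_R_max = 13/20 m/s = 0.6500 m/s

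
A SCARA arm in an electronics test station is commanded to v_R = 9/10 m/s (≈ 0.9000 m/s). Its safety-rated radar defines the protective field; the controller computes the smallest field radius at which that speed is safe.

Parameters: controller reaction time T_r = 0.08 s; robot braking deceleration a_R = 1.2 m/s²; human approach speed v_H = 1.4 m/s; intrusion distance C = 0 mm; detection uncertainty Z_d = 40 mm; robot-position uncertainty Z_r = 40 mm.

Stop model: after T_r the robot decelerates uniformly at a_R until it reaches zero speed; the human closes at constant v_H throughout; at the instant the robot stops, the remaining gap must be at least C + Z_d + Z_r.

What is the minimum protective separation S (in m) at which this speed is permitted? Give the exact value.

S_min = 3303/2000 m = 1.6515 m

T_s = v_R/a_R = (9/10)/(6/5) = 0.7500 s
reaction-phase robot travel = 0.9000·0.0800 = 0.0720 m
robot under decel: 0.9000²/(2·1.2000) = 0.3375 m
human over T_r+T_s: 1.4000·(0.0800+0.7500) = 1.1620 m
residual clearance needed = 0.0000+0.0400+0.0400 = 0.0800 m
S_min ≈ 0.0720+0.3375+1.1620+0.0800  ⇒  S_min = 3303/2000 m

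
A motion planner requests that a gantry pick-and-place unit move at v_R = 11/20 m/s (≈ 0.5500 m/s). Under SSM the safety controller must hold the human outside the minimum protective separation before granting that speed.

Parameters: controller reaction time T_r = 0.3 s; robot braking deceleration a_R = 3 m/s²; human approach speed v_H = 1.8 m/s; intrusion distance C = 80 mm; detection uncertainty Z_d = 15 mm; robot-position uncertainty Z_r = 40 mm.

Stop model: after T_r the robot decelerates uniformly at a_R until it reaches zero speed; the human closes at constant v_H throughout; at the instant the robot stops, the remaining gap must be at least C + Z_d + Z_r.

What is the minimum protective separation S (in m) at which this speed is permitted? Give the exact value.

T_s = v_R/a_R = (11/20)/3 = 0.1833 s
robot covers v_R·T_r = 0.5500·0.3000 = 0.1650 m before braking
braking distance = 0.5500²/(2·3.0000) = 0.0504 m
person approaches 1.8000·(0.3000+0.1833) = 0.8700 m
margins: 0.0800+0.0150+0.0400 = 0.1350 m
S_min ≈ 0.1650+0.0504+0.8700+0.1350  ⇒  S_min = 2929/2400 m

S_min = 2929/2400 m = 1.2204 m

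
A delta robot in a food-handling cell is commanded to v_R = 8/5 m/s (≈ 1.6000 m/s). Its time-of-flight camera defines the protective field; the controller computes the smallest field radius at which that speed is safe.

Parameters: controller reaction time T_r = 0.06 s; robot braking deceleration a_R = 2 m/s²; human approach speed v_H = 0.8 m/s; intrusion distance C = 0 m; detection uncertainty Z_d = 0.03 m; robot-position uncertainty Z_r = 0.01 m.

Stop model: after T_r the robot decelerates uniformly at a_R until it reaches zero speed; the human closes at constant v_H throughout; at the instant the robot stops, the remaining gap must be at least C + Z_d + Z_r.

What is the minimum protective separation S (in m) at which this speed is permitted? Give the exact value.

stop time T_s = (8/5)/2 = 0.8000 s
robot covers v_R·T_r = 1.6000·0.0600 = 0.0960 m before braking
robot covers 1.6000·0.8000 − ½·2.0000·0.8000² = 0.6400 m while stopping
human over T_r+T_s: 0.8000·(0.0600+0.8000) = 0.6880 m
residual clearance needed = 0.0000+0.0300+0.0100 = 0.0400 m
S_min ≈ 0.0960+0.6400+0.6880+0.0400  ⇒  S_min = 183/125 m

S_min = 183/125 m = 1.4640 m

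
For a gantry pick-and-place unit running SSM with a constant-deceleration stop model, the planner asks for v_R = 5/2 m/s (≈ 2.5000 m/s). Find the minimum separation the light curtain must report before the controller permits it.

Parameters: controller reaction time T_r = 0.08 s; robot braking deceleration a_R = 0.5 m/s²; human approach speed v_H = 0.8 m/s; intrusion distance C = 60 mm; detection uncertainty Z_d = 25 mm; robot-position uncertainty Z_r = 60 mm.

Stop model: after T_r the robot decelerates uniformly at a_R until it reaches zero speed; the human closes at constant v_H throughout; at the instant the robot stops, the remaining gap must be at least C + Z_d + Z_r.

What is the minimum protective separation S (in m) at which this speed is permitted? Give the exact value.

T_s = v_R/a_R = (5/2)/(1/2) = 5.0000 s
robot in T_r: 2.5000·0.0800 = 0.2000 m
braking distance = 2.5000²/(2·0.5000) = 6.2500 m
human closes 0.8000·5.0800 = 4.0640 m
residual clearance needed = 0.0600+0.0250+0.0600 = 0.1450 m
S_min ≈ 0.2000+6.2500+4.0640+0.1450  ⇒  S_min = 10659/1000 m

S_min = 10659/1000 m = 10.6590 m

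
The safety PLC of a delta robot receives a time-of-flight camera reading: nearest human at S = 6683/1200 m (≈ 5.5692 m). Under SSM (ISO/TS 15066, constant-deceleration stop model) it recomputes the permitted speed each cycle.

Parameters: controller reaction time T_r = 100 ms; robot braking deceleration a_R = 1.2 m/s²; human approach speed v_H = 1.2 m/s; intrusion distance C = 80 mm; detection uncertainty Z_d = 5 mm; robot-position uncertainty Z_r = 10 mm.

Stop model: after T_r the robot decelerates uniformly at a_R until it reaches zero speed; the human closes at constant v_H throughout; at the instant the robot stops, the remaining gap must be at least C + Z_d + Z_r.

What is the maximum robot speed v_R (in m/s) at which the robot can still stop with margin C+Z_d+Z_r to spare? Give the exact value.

v_R_max = 5/2 m/s = 2.5000 m/s

quadratic (5/12)·v² + (11/10)·v + (-257/48) = 0
  disc = (11/10)² − 4·(5/12)·(-257/48) = 36481/3600 ; √disc = 191/60
  v_R = (−(11/10) + 191/60) / (2·(5/12)) = 5/2 m/s
check:
T_s = v_R/a_R = (5/2)/(6/5) = 2.0833 s
robot covers v_R·T_r = 2.5000·0.1000 = 0.2500 m before braking
braking distance = 2.5000²/(2·1.2000) = 2.6042 m
human over T_r+T_s: 1.2000·(0.1000+2.0833) = 2.6200 m
C+Z_d+Z_r = 0.0800+0.0050+0.0100 = 0.0950 m
sum ≈ 0.2500+2.6042+2.6200+0.0950 ≈ 5.5692 m = S ✓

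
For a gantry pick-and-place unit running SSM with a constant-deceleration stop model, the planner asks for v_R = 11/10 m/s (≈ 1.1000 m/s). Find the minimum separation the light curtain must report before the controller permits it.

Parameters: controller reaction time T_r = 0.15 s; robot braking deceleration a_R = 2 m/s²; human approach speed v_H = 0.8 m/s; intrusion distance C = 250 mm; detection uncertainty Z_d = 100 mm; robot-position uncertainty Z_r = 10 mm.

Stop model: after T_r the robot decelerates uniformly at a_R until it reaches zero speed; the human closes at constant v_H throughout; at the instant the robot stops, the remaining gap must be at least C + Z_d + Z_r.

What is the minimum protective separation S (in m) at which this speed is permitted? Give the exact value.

S_min = 111/80 m = 1.3875 m

braking lasts T_s = (11/10)/2 = 0.5500 s
robot in T_r: 1.1000·0.1500 = 0.1650 m
braking distance = 1.1000²/(2·2.0000) = 0.3025 m
person approaches 0.8000·(0.1500+0.5500) = 0.5600 m
residual clearance needed = 0.2500+0.1000+0.0100 = 0.3600 m
S_min ≈ 0.1650+0.3025+0.5600+0.3600  ⇒  S_min = 111/80 m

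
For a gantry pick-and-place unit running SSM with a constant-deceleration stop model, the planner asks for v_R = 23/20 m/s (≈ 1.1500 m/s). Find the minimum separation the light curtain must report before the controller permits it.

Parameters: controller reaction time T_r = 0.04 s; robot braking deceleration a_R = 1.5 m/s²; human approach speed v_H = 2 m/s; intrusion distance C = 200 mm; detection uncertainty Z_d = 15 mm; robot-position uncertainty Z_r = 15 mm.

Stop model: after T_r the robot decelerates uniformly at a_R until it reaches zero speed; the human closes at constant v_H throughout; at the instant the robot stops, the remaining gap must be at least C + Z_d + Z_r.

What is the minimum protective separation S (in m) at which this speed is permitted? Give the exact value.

braking lasts T_s = (23/20)/(3/2) = 0.7667 s
robot covers v_R·T_r = 1.1500·0.0400 = 0.0460 m before braking
robot covers 1.1500·0.7667 − ½·1.5000·0.7667² = 0.4408 m while stopping
person approaches 2.0000·(0.0400+0.7667) = 1.6133 m
margins: 0.2000+0.0150+0.0150 = 0.2300 m
S_min ≈ 0.0460+0.4408+1.6133+0.2300  ⇒  S_min = 13981/6000 m

S_min = 13981/6000 m = 2.3302 m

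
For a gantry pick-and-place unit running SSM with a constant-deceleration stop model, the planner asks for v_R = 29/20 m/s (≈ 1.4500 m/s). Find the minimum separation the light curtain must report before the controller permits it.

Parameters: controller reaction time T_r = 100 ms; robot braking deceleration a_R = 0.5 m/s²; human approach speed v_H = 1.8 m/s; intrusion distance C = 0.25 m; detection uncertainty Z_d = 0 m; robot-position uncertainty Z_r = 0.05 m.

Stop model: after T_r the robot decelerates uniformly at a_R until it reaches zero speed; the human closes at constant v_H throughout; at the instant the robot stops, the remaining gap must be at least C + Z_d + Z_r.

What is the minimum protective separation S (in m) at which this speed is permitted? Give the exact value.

braking lasts T_s = (29/20)/(1/2) = 2.9000 s
robot in T_r: 1.4500·0.1000 = 0.1450 m
braking distance = 1.4500²/(2·0.5000) = 2.1025 m
human over T_r+T_s: 1.8000·(0.1000+2.9000) = 5.4000 m
residual clearance needed = 0.2500+0.0000+0.0500 = 0.3000 m
S_min ≈ 0.1450+2.1025+5.4000+0.3000  ⇒  S_min = 3179/400 m

S_min = 3179/400 m = 7.9475 m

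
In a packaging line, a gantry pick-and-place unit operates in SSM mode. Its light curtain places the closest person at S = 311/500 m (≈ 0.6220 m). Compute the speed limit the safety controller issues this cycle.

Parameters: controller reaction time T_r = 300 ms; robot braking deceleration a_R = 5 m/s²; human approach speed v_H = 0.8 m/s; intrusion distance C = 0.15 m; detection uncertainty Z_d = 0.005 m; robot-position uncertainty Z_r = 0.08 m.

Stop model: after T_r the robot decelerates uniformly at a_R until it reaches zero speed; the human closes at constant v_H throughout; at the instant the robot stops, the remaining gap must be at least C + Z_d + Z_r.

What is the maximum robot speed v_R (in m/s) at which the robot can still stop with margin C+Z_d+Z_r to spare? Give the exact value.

quadratic (1/10)·v² + (23/50)·v + (-147/1000) = 0
  disc = (23/50)² − 4·(1/10)·(-147/1000) = 169/625 ; √disc = 13/25
  v_R = (−(23/50) + 13/25) / (2·(1/10)) = 3/10 m/s
check:
T_s = v_R/a_R = (3/10)/5 = 0.0600 s
robot in T_r: 0.3000·0.3000 = 0.0900 m
braking distance = 0.3000²/(2·5.0000) = 0.0090 m
person approaches 0.8000·(0.3000+0.0600) = 0.2880 m
margins: 0.1500+0.0050+0.0800 = 0.2350 m
sum ≈ 0.0900+0.0090+0.2880+0.2350 ≈ 0.6220 m = S ✓

v_R_max = 3/10 m/s = 0.3000 m/s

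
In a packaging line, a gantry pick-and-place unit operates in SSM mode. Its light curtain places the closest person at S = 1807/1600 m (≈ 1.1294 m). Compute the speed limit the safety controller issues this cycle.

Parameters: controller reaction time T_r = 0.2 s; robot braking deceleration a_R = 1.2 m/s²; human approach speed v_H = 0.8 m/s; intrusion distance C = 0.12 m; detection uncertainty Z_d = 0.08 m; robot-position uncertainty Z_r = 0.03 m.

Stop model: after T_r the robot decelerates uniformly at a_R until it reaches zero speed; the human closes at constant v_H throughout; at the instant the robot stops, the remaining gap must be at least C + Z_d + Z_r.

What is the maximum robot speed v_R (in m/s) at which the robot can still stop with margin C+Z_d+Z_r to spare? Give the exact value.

at the boundary: (5/12)·v² + (13/15)·v + (-1183/1600) = 0
  disc = (13/15)² − 4·(5/12)·(-1183/1600) = 28561/14400 ; √disc = 169/120
  v_R = (−(13/15) + 169/120) / (2·(5/12)) = 13/20 m/s
check:
stop time T_s = (13/20)/(6/5) = 0.5417 s
robot in T_r: 0.6500·0.2000 = 0.1300 m
robot covers 0.6500·0.5417 − ½·1.2000·0.5417² = 0.1760 m while stopping
human closes 0.8000·0.7417 = 0.5933 m
margins: 0.1200+0.0800+0.0300 = 0.2300 m
sum ≈ 0.1300+0.1760+0.5933+0.2300 ≈ 1.1294 m = S ✓

v_R_max = 13/20 m/s = 0.6500 m/s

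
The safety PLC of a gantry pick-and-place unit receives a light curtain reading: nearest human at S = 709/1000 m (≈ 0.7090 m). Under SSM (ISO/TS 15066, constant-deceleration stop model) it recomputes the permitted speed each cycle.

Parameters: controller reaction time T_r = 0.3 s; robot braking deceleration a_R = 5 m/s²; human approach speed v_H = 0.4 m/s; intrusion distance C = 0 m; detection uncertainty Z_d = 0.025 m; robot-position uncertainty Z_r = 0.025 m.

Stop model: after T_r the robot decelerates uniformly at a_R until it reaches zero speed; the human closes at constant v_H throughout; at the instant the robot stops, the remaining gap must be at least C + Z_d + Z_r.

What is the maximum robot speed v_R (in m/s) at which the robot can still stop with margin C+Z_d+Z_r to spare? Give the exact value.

v_R_max = 11/10 m/s = 1.1000 m/s

at the boundary: (1/10)·v² + (19/50)·v + (-539/1000) = 0
  disc = (19/50)² − 4·(1/10)·(-539/1000) = 9/25 ; √disc = 3/5
  v_R = (−(19/50) + 3/5) / (2·(1/10)) = 11/10 m/s
check:
T_s = v_R/a_R = (11/10)/5 = 0.2200 s
reaction-phase robot travel = 1.1000·0.3000 = 0.3300 m
braking distance = 1.1000²/(2·5.0000) = 0.1210 m
person approaches 0.4000·(0.3000+0.2200) = 0.2080 m
residual clearance needed = 0.0000+0.0250+0.0250 = 0.0500 m
sum ≈ 0.3300+0.1210+0.2080+0.0500 ≈ 0.7090 m = S ✓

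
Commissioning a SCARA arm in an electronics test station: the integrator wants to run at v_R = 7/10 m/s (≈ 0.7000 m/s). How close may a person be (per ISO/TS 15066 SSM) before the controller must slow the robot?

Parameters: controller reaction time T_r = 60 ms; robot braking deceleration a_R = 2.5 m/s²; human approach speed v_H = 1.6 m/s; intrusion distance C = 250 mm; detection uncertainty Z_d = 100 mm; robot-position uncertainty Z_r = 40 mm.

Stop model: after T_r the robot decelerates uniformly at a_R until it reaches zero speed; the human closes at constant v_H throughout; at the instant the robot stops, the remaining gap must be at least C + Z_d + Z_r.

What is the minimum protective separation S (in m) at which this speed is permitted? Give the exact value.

S_min = 537/500 m = 1.0740 m

braking lasts T_s = (7/10)/(5/2) = 0.2800 s
robot covers v_R·T_r = 0.7000·0.0600 = 0.0420 m before braking
robot covers 0.7000·0.2800 − ½·2.5000·0.2800² = 0.0980 m while stopping
person approaches 1.6000·(0.0600+0.2800) = 0.5440 m
margins: 0.2500+0.1000+0.0400 = 0.3900 m
S_min ≈ 0.0420+0.0980+0.5440+0.3900  ⇒  S_min = 537/500 m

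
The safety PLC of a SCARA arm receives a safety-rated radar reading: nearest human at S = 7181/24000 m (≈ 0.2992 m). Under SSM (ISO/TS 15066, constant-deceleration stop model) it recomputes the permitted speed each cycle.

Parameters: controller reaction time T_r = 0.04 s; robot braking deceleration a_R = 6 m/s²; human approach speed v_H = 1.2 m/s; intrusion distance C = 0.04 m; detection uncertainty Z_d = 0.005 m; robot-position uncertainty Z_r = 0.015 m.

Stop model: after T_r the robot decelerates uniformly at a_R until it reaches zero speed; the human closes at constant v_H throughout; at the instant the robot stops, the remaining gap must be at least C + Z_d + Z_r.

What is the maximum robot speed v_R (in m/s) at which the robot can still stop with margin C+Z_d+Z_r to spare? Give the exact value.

v_R_max = 13/20 m/s = 0.6500 m/s

quadratic (1/12)·v² + (6/25)·v + (-4589/24000) = 0
  disc = (6/25)² − 4·(1/12)·(-4589/24000) = 43681/360000 ; √disc = 209/600
  v_R = (−(6/25) + 209/600) / (2·(1/12)) = 13/20 m/s
check:
T_s = v_R/a_R = (13/20)/6 = 0.1083 s
reaction-phase robot travel = 0.6500·0.0400 = 0.0260 m
robot covers 0.6500·0.1083 − ½·6.0000·0.1083² = 0.0352 m while stopping
human closes 1.2000·0.1483 = 0.1780 m
C+Z_d+Z_r = 0.0400+0.0050+0.0150 = 0.0600 m
sum ≈ 0.0260+0.0352+0.1780+0.0600 ≈ 0.2992 m = S ✓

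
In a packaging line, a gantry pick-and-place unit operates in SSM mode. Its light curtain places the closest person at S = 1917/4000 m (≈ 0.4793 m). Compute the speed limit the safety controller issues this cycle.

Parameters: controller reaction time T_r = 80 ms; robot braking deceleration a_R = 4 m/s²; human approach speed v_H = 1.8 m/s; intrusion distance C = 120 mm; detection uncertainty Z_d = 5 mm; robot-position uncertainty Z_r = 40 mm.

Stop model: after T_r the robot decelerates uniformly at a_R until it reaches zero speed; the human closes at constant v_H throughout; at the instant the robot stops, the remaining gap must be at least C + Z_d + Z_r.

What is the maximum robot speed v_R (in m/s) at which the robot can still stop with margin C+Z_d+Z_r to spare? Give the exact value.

v_R_max = 3/10 m/s = 0.3000 m/s

collect terms ⇒ (1/8)·v_R² + (53/100)·v_R + (-681/4000) = 0
  disc = (53/100)² − 4·(1/8)·(-681/4000) = 14641/40000 ; √disc = 121/200
  v_R = (−(53/100) + 121/200) / (2·(1/8)) = 3/10 m/s
check:
braking lasts T_s = (3/10)/4 = 0.0750 s
reaction-phase robot travel = 0.3000·0.0800 = 0.0240 m
robot under decel: 0.3000²/(2·4.0000) = 0.0112 m
human closes 1.8000·0.1550 = 0.2790 m
C+Z_d+Z_r = 0.1200+0.0050+0.0400 = 0.1650 m
sum ≈ 0.0240+0.0112+0.2790+0.1650 ≈ 0.4793 m = S ✓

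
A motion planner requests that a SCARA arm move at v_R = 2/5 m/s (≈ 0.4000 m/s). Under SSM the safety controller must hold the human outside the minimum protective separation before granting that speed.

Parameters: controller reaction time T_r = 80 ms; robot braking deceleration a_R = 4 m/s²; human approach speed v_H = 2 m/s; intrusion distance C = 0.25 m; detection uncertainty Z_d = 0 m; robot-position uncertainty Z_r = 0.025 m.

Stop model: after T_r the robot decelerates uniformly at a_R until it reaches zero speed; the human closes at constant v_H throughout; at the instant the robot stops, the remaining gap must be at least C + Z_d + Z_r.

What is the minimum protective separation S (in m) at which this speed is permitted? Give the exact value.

S_min = 687/1000 m = 0.6870 m

braking lasts T_s = (2/5)/4 = 0.1000 s
reaction-phase robot travel = 0.4000·0.0800 = 0.0320 m
braking distance = 0.4000²/(2·4.0000) = 0.0200 m
human closes 2.0000·0.1800 = 0.3600 m
margins: 0.2500+0.0000+0.0250 = 0.2750 m
S_min ≈ 0.0320+0.0200+0.3600+0.2750  ⇒  S_min = 687/1000 m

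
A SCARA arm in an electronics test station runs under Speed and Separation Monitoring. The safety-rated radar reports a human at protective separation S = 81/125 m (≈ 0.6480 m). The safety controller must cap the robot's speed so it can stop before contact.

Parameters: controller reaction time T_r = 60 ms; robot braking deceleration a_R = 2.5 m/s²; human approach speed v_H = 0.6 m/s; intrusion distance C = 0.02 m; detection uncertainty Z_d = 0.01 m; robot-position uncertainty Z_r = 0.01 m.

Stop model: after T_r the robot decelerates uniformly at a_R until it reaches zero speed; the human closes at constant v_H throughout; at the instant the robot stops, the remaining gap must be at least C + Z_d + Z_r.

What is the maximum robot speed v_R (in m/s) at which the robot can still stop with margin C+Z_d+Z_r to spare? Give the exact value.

v_R_max = 11/10 m/s = 1.1000 m/s

quadratic (1/5)·v² + (3/10)·v + (-143/250) = 0
  disc = (3/10)² − 4·(1/5)·(-143/250) = 1369/2500 ; √disc = 37/50
  v_R = (−(3/10) + 37/50) / (2·(1/5)) = 11/10 m/s
check:
T_s = v_R/a_R = (11/10)/(5/2) = 0.4400 s
robot in T_r: 1.1000·0.0600 = 0.0660 m
robot covers 1.1000·0.4400 − ½·2.5000·0.4400² = 0.2420 m while stopping
person approaches 0.6000·(0.0600+0.4400) = 0.3000 m
residual clearance needed = 0.0200+0.0100+0.0100 = 0.0400 m
sum ≈ 0.0660+0.2420+0.3000+0.0400 ≈ 0.6480 m = S ✓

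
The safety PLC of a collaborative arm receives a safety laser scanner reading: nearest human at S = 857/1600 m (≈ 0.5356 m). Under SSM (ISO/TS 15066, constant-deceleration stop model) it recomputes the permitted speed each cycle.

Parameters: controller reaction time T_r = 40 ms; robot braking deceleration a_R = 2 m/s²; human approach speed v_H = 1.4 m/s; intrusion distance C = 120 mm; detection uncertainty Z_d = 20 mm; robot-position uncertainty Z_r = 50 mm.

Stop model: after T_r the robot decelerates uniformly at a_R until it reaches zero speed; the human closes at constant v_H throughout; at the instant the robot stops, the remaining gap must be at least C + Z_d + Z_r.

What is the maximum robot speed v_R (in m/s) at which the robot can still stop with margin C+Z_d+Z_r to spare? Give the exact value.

v_R_max = 7/20 m/s = 0.3500 m/s

quadratic (1/4)·v² + (37/50)·v + (-2317/8000) = 0
  disc = (37/50)² − 4·(1/4)·(-2317/8000) = 33489/40000 ; √disc = 183/200
  v_R = (−(37/50) + 183/200) / (2·(1/4)) = 7/20 m/s
check:
braking lasts T_s = (7/20)/2 = 0.1750 s
reaction-phase robot travel = 0.3500·0.0400 = 0.0140 m
robot covers 0.3500·0.1750 − ½·2.0000·0.1750² = 0.0306 m while stopping
human closes 1.4000·0.2150 = 0.3010 m
C+Z_d+Z_r = 0.1200+0.0200+0.0500 = 0.1900 m
sum ≈ 0.0140+0.0306+0.3010+0.1900 ≈ 0.5356 m = S ✓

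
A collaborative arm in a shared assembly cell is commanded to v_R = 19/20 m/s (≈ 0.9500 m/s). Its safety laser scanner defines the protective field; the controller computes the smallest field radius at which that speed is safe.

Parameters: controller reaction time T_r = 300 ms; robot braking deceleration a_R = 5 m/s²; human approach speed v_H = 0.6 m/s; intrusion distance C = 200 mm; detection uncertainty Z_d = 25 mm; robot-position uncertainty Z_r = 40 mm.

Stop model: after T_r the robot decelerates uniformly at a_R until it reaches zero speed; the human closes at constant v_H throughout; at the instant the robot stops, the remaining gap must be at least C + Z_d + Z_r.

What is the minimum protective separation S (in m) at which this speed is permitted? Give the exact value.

S_min = 3737/4000 m = 0.9343 m

stop time T_s = (19/20)/5 = 0.1900 s
reaction-phase robot travel = 0.9500·0.3000 = 0.2850 m
braking distance = 0.9500²/(2·5.0000) = 0.0902 m
person approaches 0.6000·(0.3000+0.1900) = 0.2940 m
C+Z_d+Z_r = 0.2000+0.0250+0.0400 = 0.2650 m
S_min ≈ 0.2850+0.0902+0.2940+0.2650  ⇒  S_min = 3737/4000 m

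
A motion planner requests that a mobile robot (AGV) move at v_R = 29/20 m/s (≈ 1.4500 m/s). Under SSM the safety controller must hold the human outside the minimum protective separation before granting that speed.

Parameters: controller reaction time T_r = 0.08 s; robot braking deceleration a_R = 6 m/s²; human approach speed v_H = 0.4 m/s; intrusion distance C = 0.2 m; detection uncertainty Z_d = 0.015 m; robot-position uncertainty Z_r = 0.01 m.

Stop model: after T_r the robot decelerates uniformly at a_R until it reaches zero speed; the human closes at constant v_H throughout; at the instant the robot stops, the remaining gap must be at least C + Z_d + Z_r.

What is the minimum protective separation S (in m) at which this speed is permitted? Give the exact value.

T_s = v_R/a_R = (29/20)/6 = 0.2417 s
robot covers v_R·T_r = 1.4500·0.0800 = 0.1160 m before braking
braking distance = 1.4500²/(2·6.0000) = 0.1752 m
human over T_r+T_s: 0.4000·(0.0800+0.2417) = 0.1287 m
margins: 0.2000+0.0150+0.0100 = 0.2250 m
S_min ≈ 0.1160+0.1752+0.1287+0.2250  ⇒  S_min = 5159/8000 m

S_min = 5159/8000 m = 0.6449 m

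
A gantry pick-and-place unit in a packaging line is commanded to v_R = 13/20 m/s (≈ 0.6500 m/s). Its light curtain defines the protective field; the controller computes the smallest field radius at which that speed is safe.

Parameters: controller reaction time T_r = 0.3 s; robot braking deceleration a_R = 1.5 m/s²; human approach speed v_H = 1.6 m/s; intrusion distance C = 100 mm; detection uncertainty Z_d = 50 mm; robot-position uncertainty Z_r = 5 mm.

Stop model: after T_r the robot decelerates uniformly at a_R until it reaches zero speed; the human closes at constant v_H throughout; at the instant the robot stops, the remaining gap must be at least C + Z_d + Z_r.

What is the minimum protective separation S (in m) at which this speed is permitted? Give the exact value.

braking lasts T_s = (13/20)/(3/2) = 0.4333 s
robot in T_r: 0.6500·0.3000 = 0.1950 m
robot covers 0.6500·0.4333 − ½·1.5000·0.4333² = 0.1408 m while stopping
human over T_r+T_s: 1.6000·(0.3000+0.4333) = 1.1733 m
margins: 0.1000+0.0500+0.0050 = 0.1550 m
S_min ≈ 0.1950+0.1408+1.1733+0.1550  ⇒  S_min = 1997/1200 m

S_min = 1997/1200 m = 1.6642 m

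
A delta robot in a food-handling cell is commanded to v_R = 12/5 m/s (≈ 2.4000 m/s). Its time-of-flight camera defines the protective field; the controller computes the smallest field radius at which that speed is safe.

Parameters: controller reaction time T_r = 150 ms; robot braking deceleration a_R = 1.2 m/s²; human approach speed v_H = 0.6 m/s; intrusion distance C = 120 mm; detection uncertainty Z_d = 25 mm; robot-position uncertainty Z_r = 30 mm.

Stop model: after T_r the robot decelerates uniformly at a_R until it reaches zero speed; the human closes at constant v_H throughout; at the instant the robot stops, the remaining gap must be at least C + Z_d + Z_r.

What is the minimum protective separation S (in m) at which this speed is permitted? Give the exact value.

T_s = v_R/a_R = (12/5)/(6/5) = 2.0000 s
reaction-phase robot travel = 2.4000·0.1500 = 0.3600 m
robot covers 2.4000·2.0000 − ½·1.2000·2.0000² = 2.4000 m while stopping
person approaches 0.6000·(0.1500+2.0000) = 1.2900 m
residual clearance needed = 0.1200+0.0250+0.0300 = 0.1750 m
S_min ≈ 0.3600+2.4000+1.2900+0.1750  ⇒  S_min = 169/40 m

S_min = 169/40 m = 4.2250 m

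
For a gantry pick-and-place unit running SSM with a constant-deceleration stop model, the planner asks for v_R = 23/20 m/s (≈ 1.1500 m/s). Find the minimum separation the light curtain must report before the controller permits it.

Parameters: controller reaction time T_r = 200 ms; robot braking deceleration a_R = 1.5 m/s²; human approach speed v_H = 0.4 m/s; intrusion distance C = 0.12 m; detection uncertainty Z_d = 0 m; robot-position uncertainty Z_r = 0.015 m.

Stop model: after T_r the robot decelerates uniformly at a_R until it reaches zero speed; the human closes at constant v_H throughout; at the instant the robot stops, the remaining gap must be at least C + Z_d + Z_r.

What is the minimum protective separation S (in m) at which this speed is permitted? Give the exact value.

braking lasts T_s = (23/20)/(3/2) = 0.7667 s
robot covers v_R·T_r = 1.1500·0.2000 = 0.2300 m before braking
robot covers 1.1500·0.7667 − ½·1.5000·0.7667² = 0.4408 m while stopping
human closes 0.4000·0.9667 = 0.3867 m
C+Z_d+Z_r = 0.1200+0.0000+0.0150 = 0.1350 m
S_min ≈ 0.2300+0.4408+0.3867+0.1350  ⇒  S_min = 477/400 m

S_min = 477/400 m = 1.1925 m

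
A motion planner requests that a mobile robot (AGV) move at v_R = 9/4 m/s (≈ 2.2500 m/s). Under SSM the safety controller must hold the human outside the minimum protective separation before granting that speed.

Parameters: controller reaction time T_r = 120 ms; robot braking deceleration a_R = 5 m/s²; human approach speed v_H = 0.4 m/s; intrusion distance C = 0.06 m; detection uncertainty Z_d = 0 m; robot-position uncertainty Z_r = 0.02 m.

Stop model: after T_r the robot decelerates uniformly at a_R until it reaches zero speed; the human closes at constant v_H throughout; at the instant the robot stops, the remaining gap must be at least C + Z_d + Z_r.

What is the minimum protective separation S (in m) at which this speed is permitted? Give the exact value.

stop time T_s = (9/4)/5 = 0.4500 s
robot covers v_R·T_r = 2.2500·0.1200 = 0.2700 m before braking
braking distance = 2.2500²/(2·5.0000) = 0.5062 m
human closes 0.4000·0.5700 = 0.2280 m
residual clearance needed = 0.0600+0.0000+0.0200 = 0.0800 m
S_min ≈ 0.2700+0.5062+0.2280+0.0800  ⇒  S_min = 4337/4000 m

S_min = 4337/4000 m = 1.0842 m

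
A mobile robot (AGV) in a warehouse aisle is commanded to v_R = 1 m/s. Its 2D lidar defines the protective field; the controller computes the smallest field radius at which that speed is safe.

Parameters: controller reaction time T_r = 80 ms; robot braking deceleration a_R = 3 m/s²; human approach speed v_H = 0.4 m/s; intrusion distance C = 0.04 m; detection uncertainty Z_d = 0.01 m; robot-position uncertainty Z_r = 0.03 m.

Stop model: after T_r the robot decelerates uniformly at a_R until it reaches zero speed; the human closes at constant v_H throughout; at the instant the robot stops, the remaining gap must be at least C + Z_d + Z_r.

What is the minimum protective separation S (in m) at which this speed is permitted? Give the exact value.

S_min = 123/250 m = 0.4920 m

stop time T_s = 1/3 = 0.3333 s
robot covers v_R·T_r = 1.0000·0.0800 = 0.0800 m before braking
robot under decel: 1.0000²/(2·3.0000) = 0.1667 m
human over T_r+T_s: 0.4000·(0.0800+0.3333) = 0.1653 m
margins: 0.0400+0.0100+0.0300 = 0.0800 m
S_min ≈ 0.0800+0.1667+0.1653+0.0800  ⇒  S_min = 123/250 m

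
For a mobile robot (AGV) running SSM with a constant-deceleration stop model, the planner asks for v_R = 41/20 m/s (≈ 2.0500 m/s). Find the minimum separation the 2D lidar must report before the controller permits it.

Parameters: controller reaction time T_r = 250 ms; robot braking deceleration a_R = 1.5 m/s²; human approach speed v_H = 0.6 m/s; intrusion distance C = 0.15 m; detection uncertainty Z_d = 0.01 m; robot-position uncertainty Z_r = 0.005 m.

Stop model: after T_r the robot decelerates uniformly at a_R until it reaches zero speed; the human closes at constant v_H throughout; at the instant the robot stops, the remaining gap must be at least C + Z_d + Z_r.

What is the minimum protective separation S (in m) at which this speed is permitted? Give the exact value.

S_min = 1829/600 m = 3.0483 m

T_s = v_R/a_R = (41/20)/(3/2) = 1.3667 s
reaction-phase robot travel = 2.0500·0.2500 = 0.5125 m
robot under decel: 2.0500²/(2·1.5000) = 1.4008 m
person approaches 0.6000·(0.2500+1.3667) = 0.9700 m
C+Z_d+Z_r = 0.1500+0.0100+0.0050 = 0.1650 m
S_min ≈ 0.5125+1.4008+0.9700+0.1650  ⇒  S_min = 1829/600 m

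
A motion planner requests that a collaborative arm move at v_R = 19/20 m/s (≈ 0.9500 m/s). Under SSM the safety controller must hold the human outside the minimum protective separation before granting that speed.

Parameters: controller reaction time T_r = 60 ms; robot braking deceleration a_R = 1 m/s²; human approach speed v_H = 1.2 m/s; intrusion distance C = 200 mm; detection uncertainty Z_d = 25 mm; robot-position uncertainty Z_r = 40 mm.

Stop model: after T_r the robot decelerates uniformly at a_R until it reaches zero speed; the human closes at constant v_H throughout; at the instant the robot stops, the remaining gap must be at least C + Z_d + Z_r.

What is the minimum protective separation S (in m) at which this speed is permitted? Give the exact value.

stop time T_s = (19/20)/1 = 0.9500 s
robot covers v_R·T_r = 0.9500·0.0600 = 0.0570 m before braking
robot under decel: 0.9500²/(2·1.0000) = 0.4512 m
human closes 1.2000·1.0100 = 1.2120 m
residual clearance needed = 0.2000+0.0250+0.0400 = 0.2650 m
S_min ≈ 0.0570+0.4512+1.2120+0.2650  ⇒  S_min = 7941/4000 m

S_min = 7941/4000 m = 1.9852 m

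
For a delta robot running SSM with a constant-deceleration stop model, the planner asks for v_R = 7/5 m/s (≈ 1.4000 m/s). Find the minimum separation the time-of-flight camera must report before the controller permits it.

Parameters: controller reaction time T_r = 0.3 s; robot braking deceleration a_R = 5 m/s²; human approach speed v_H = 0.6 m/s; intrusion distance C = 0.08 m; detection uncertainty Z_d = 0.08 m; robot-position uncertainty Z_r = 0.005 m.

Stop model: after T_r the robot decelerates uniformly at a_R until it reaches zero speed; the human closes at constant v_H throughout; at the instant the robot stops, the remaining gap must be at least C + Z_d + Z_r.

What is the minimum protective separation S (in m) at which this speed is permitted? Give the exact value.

S_min = 1129/1000 m = 1.1290 m

T_s = v_R/a_R = (7/5)/5 = 0.2800 s
robot in T_r: 1.4000·0.3000 = 0.4200 m
robot under decel: 1.4000²/(2·5.0000) = 0.1960 m
human over T_r+T_s: 0.6000·(0.3000+0.2800) = 0.3480 m
margins: 0.0800+0.0800+0.0050 = 0.1650 m
S_min ≈ 0.4200+0.1960+0.3480+0.1650  ⇒  S_min = 1129/1000 m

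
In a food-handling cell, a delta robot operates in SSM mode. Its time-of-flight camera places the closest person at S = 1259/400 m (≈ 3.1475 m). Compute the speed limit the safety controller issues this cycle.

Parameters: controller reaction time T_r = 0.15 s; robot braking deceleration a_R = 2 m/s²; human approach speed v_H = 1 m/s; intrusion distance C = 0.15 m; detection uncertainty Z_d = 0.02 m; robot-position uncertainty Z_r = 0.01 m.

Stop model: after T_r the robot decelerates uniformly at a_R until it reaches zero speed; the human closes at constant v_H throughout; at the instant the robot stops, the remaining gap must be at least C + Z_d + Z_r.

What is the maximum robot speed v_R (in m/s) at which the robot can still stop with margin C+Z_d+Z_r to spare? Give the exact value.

v_R_max = 23/10 m/s = 2.3000 m/s

at the boundary: (1/4)·v² + (13/20)·v + (-1127/400) = 0
  disc = (13/20)² − 4·(1/4)·(-1127/400) = 81/25 ; √disc = 9/5
  v_R = (−(13/20) + 9/5) / (2·(1/4)) = 23/10 m/s
check:
T_s = v_R/a_R = (23/10)/2 = 1.1500 s
robot covers v_R·T_r = 2.3000·0.1500 = 0.3450 m before braking
braking distance = 2.3000²/(2·2.0000) = 1.3225 m
person approaches 1.0000·(0.1500+1.1500) = 1.3000 m
residual clearance needed = 0.1500+0.0200+0.0100 = 0.1800 m
sum ≈ 0.3450+1.3225+1.3000+0.1800 ≈ 3.1475 m = S ✓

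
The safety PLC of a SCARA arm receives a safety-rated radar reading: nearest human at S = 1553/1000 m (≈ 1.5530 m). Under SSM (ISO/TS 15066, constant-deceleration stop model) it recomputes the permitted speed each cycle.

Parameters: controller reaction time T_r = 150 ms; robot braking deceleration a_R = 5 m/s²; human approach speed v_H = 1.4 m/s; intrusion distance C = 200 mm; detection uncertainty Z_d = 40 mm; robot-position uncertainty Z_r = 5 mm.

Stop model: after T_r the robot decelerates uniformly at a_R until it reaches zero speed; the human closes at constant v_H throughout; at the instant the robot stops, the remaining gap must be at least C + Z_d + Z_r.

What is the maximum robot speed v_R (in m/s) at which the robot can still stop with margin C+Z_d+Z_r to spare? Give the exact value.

quadratic (1/10)·v² + (43/100)·v + (-549/500) = 0
  disc = (43/100)² − 4·(1/10)·(-549/500) = 6241/10000 ; √disc = 79/100
  v_R = (−(43/100) + 79/100) / (2·(1/10)) = 9/5 m/s
check:
braking lasts T_s = (9/5)/5 = 0.3600 s
robot covers v_R·T_r = 1.8000·0.1500 = 0.2700 m before braking
braking distance = 1.8000²/(2·5.0000) = 0.3240 m
person approaches 1.4000·(0.1500+0.3600) = 0.7140 m
margins: 0.2000+0.0400+0.0050 = 0.2450 m
sum ≈ 0.2700+0.3240+0.7140+0.2450 ≈ 1.5530 m = S ✓

v_R_max = 9/5 m/s = 1.8000 m/s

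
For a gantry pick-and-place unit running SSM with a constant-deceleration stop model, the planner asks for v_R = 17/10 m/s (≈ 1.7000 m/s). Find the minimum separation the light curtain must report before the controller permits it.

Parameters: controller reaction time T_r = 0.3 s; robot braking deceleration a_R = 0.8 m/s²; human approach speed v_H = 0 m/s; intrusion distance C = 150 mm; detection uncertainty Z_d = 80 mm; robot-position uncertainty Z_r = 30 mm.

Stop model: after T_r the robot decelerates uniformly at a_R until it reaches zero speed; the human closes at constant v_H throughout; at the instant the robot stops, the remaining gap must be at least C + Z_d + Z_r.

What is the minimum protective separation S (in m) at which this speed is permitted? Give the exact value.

S_min = 2061/800 m = 2.5762 m

stop time T_s = (17/10)/(4/5) = 2.1250 s
robot covers v_R·T_r = 1.7000·0.3000 = 0.5100 m before braking
robot covers 1.7000·2.1250 − ½·0.8000·2.1250² = 1.8062 m while stopping
person approaches 0.0000·(0.3000+2.1250) = 0.0000 m
residual clearance needed = 0.1500+0.0800+0.0300 = 0.2600 m
S_min ≈ 0.5100+1.8062+0.0000+0.2600  ⇒  S_min = 2061/800 m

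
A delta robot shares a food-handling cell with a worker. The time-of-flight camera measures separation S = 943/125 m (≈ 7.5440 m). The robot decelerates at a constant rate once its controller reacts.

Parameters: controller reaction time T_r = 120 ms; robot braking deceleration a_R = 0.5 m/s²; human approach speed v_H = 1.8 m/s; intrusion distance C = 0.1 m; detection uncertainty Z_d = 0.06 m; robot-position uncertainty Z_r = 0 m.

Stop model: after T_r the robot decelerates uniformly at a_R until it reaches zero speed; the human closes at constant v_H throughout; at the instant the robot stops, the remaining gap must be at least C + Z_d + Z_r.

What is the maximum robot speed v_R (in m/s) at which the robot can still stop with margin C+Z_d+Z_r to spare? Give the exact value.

collect terms ⇒ (1)·v_R² + (93/25)·v_R + (-896/125) = 0
  disc = (93/25)² − 4·(1)·(-896/125) = 26569/625 ; √disc = 163/25
  v_R = (−(93/25) + 163/25) / (2·(1)) = 7/5 m/s
check:
stop time T_s = (7/5)/(1/2) = 2.8000 s
reaction-phase robot travel = 1.4000·0.1200 = 0.1680 m
robot covers 1.4000·2.8000 − ½·0.5000·2.8000² = 1.9600 m while stopping
person approaches 1.8000·(0.1200+2.8000) = 5.2560 m
residual clearance needed = 0.1000+0.0600+0.0000 = 0.1600 m
sum ≈ 0.1680+1.9600+5.2560+0.1600 ≈ 7.5440 m = S ✓

v_R_max = 7/5 m/s = 1.4000 m/s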